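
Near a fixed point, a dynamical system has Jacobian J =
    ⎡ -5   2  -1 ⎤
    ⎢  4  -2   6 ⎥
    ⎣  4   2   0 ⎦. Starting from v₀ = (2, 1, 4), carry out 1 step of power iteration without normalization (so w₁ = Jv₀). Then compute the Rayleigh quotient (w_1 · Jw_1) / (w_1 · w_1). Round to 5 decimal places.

w1 = Jv₀ = ((-5)·2 + 2·1 + (-1)·4; 4·2 + (-2)·1 + 6·4; 4·2 + 2·1 + 0·4) = (-12, 30, 10)
Jw1 = (110, -48, 12)
w1·Jw1 = (-12)·110 + 30·(-48) + 10·12 = -2640; w1·w1 = (-12)·(-12) + 30·30 + 10·10 = 1144
λ ≈ -2640/1144 = -2.30769

-2.30769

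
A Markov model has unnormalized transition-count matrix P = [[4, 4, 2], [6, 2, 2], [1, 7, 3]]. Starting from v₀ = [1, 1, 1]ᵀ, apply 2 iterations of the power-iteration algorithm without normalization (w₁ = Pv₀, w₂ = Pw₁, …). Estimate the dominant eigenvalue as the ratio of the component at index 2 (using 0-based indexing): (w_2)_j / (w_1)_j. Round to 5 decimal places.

10.27273

w1 = Pv₀ = (4·1 + 4·1 + 2·1; 6·1 + 2·1 + 2·1; 1·1 + 7·1 + 3·1) = (10, 10, 11)
w2 = Pw1 = (4·10 + 4·10 + 2·11; 6·10 + 2·10 + 2·11; 1·10 + 7·10 + 3·11) = (102, 102, 113)
Ratio at component: 113 / 11 = 10.27273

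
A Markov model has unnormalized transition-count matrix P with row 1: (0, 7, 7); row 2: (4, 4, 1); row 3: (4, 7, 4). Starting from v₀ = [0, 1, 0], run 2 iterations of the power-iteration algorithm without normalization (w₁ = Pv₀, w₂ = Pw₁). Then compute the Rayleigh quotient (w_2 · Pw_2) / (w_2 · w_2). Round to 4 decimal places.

w1 = Pv₀ = (7, 4, 7)
w2 = Pw1 = (77, 51, 84)
Pw2 = (945, 596, 1001)
w2·Pw2 = 77·945 + 51·596 + 84·1001 = 187245; w2·w2 = 77·77 + 51·51 + 84·84 = 15586
λ ≈ 187245/15586 = 12.0137

12.0137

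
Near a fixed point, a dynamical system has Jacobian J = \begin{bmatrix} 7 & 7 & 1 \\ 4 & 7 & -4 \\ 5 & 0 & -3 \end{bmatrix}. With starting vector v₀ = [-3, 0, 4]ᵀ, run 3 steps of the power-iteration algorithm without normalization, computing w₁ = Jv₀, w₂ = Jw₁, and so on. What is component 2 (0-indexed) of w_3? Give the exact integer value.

-1698

w1 = Jv₀ = (-17, -28, -27)
w2 = Jw1 = (-342, -156, -4)
w3 = Jw2 = (-3490, -2444, -1698)
The requested component of w3 is -1698.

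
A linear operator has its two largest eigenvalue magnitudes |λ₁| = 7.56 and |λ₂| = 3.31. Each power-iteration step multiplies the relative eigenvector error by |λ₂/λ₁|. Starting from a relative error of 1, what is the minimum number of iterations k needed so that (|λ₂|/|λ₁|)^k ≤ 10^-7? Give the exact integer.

|λ₂/λ₁| = 3.31/7.56 = 0.43783
Need k ≥ ln(10^-7) / ln(0.43783) = -16.1181 / -0.8259 ≈ 19.515
Smallest integer k satisfying the bound: 20

20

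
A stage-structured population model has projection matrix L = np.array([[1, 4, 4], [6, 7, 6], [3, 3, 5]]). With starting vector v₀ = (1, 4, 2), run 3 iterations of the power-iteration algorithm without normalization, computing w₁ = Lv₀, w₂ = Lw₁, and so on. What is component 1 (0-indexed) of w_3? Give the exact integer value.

w1 = Lv₀ = (1·1 + 4·4 + 4·2; 6·1 + 7·4 + 6·2; 3·1 + 3·4 + 5·2) = (25, 46, 25)
w2 = Lw1 = (1·25 + 4·46 + 4·25; 6·25 + 7·46 + 6·25; 3·25 + 3·46 + 5·25) = (309, 622, 338)
w3 = Lw2 = (4149, 8236, 4483)
The requested component of w3 is 8236.

8236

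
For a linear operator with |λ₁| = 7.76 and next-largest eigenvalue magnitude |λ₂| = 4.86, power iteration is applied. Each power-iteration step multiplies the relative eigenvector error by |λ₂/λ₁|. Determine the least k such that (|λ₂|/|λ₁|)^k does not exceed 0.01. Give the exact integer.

10

|λ₂/λ₁| = 4.86/7.76 = 0.62629
Need k ≥ ln(0.01) / ln(0.62629) = -4.6052 / -0.4679 ≈ 9.841
Smallest integer k satisfying the bound: 10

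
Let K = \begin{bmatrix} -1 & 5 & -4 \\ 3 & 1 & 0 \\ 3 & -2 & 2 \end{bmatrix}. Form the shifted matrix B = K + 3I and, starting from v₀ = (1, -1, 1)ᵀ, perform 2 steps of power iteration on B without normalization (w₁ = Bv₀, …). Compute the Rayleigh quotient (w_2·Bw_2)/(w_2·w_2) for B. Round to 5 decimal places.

B = K + 3I has rows (2, 5, -4); (3, 4, 0); (3, -2, 5)
w1 = Bv₀ = (-7, -1, 10)
w2 = Bw1 = (-59, -25, 31)
Bw2 = (-367, -277, 28)
w2·Bw2 = 29446; w2·w2 = 5067; μ ≈ 29446/5067 = 5.81133

μ ≈ 5.81133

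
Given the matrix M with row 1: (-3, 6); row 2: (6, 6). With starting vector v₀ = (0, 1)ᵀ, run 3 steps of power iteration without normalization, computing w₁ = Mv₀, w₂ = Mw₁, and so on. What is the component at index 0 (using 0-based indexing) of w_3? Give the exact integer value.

w1 = Mv₀ = (6, 6)
w2 = Mw1 = (18, 72)
w3 = Mw2 = (378, 540)
The requested component of w3 is 378.

378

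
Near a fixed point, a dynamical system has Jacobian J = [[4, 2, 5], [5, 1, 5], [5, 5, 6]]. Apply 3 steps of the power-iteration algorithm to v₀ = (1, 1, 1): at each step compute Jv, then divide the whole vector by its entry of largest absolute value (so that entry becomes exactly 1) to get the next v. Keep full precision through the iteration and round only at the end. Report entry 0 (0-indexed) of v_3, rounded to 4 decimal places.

0.7070

Jv0 = (11.00000, 11.00000, 16.00000); divide by 16.00000 → v1 = (0.68750, 0.68750, 1.00000)
Jv1 = (9.12500, 9.12500, 12.87500); divide by 12.87500 → v2 = (0.70874, 0.70874, 1.00000)
Jv2 = (9.25243, 9.25243, 13.08738); divide by 13.08738 → v3 = (0.70697, 0.70697, 1.00000)
Requested entry of v3: 1906/2696 = 0.7070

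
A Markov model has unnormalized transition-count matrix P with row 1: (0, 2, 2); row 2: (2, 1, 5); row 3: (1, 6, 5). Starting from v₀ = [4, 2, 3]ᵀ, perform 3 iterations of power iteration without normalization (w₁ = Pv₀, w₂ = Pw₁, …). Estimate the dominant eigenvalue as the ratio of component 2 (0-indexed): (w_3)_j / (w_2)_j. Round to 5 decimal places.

w1 = Pv₀ = (10, 25, 31)
w2 = Pw1 = (112, 200, 315)
w3 = Pw2 = (1030, 1999, 2887)
Ratio at component: 2887 / 315 = 9.16508

9.16508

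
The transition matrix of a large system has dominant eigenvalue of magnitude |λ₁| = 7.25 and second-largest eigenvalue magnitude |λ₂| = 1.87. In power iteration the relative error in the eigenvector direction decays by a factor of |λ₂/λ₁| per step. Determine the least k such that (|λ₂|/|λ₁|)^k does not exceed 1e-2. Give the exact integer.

|λ₂/λ₁| = 1.87/7.25 = 0.25793
Need k ≥ ln(1e-2) / ln(0.25793) = -4.6052 / -1.3551 ≈ 3.398
Smallest integer k satisfying the bound: 4

4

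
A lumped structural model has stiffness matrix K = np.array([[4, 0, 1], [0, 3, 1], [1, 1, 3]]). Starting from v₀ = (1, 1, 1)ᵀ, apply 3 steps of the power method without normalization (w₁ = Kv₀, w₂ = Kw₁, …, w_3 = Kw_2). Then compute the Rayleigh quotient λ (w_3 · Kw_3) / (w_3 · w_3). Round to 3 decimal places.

w1 = Kv₀ = (4·1 + 0·1 + 1·1; 0·1 + 3·1 + 1·1; 1·1 + 1·1 + 3·1) = (5, 4, 5)
w2 = Kw1 = (4·5 + 0·4 + 1·5; 0·5 + 3·4 + 1·5; 1·5 + 1·4 + 3·5) = (25, 17, 24)
w3 = Kw2 = (124, 75, 114)
Kw3 = (610, 339, 541)
w3·Kw3 = 124·610 + 75·339 + 114·541 = 162739; w3·w3 = 124·124 + 75·75 + 114·114 = 33997
λ ≈ 162739/33997 = 4.787

λ ≈ 4.787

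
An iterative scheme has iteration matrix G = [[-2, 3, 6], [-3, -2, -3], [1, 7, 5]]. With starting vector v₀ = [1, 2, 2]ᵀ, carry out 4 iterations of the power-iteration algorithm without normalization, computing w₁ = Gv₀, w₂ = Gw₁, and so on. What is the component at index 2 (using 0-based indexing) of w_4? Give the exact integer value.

-3250

w1 = Gv₀ = ((-2)·1 + 3·2 + 6·2; (-3)·1 + (-2)·2 + (-3)·2; 1·1 + 7·2 + 5·2) = (16, -13, 25)
w2 = Gw1 = ((-2)·16 + 3·(-13) + 6·25; (-3)·16 + (-2)·(-13) + (-3)·25; 1·16 + 7·(-13) + 5·25) = (79, -97, 50)
w3 = Gw2 = (-149, -193, -350)
w4 = Gw3 = (-2381, 1883, -3250)
The requested component of w4 is -3250.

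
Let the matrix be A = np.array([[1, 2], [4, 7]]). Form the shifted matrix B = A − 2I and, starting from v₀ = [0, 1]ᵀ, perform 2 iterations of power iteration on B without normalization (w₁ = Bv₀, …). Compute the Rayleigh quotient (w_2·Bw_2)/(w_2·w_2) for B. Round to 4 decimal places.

B = A − 2I has rows (-1, 2); (4, 5)
w1 = Bv₀ = ((-1)·0 + 2·1; 4·0 + 5·1) = (2, 5)
w2 = Bw1 = ((-1)·2 + 2·5; 4·2 + 5·5) = (8, 33)
Bw2 = (58, 197)
w2·Bw2 = 6965; w2·w2 = 1153; μ ≈ 6965/1153 = 6.0408

μ ≈ 6.0408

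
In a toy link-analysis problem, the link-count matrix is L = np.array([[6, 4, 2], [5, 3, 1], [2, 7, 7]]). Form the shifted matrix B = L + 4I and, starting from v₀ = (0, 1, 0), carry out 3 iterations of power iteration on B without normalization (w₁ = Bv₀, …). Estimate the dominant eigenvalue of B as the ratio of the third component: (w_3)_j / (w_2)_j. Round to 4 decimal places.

16.1940

B = L + 4I has rows (10, 4, 2); (5, 7, 1); (2, 7, 11)
w1 = Bv₀ = (4, 7, 7)
w2 = Bw1 = (82, 76, 134)
w3 = Bw2 = (1392, 1076, 2170)
Ratio: 2170/134 = 16.1940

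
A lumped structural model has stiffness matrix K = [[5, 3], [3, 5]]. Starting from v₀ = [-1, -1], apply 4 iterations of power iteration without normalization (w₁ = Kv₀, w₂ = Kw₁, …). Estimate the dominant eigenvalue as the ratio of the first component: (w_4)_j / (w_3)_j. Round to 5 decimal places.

8.00000

w1 = Kv₀ = (-8, -8)
w2 = Kw1 = (-64, -64)
w3 = Kw2 = (-512, -512)
w4 = Kw3 = (-4096, -4096)
Ratio at component: -4096 / -512 = 8.00000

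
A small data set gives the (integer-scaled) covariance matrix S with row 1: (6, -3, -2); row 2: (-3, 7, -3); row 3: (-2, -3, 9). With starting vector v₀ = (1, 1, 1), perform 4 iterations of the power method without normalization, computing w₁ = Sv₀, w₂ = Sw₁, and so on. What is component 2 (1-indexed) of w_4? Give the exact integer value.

-1673

w1 = Sv₀ = (6·1 + (-3)·1 + (-2)·1; (-3)·1 + 7·1 + (-3)·1; (-2)·1 + (-3)·1 + 9·1) = (1, 1, 4)
w2 = Sw1 = (6·1 + (-3)·1 + (-2)·4; (-3)·1 + 7·1 + (-3)·4; (-2)·1 + (-3)·1 + 9·4) = (-5, -8, 31)
w3 = Sw2 = (-68, -134, 313)
w4 = Sw3 = (-632, -1673, 3355)
The requested component of w4 is -1673.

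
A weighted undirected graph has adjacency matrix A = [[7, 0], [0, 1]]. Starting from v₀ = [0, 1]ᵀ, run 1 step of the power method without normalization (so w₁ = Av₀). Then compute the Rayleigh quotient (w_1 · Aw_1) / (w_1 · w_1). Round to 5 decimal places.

w1 = Av₀ = (7·0 + 0·1; 0·0 + 1·1) = (0, 1)
Aw1 = (0, 1)
w1·Aw1 = 0·0 + 1·1 = 1; w1·w1 = 0·0 + 1·1 = 1
λ ≈ 1/1 = 1.00000

1.00000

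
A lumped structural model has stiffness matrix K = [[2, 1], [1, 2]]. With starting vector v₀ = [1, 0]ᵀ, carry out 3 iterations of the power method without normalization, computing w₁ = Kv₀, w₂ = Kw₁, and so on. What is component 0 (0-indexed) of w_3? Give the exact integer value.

w1 = Kv₀ = (2·1 + 1·0; 1·1 + 2·0) = (2, 1)
w2 = Kw1 = (2·2 + 1·1; 1·2 + 2·1) = (5, 4)
w3 = Kw2 = (14, 13)
The requested component of w3 is 14.

14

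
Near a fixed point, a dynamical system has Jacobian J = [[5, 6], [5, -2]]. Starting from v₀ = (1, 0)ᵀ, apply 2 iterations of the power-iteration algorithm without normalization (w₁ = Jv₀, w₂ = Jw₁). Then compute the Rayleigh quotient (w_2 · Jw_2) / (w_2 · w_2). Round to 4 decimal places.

w1 = Jv₀ = (5·1 + 6·0; 5·1 + (-2)·0) = (5, 5)
w2 = Jw1 = (5·5 + 6·5; 5·5 + (-2)·5) = (55, 15)
Jw2 = (365, 245)
w2·Jw2 = 55·365 + 15·245 = 23750; w2·w2 = 55·55 + 15·15 = 3250
λ ≈ 23750/3250 = 7.3077

λ ≈ 7.3077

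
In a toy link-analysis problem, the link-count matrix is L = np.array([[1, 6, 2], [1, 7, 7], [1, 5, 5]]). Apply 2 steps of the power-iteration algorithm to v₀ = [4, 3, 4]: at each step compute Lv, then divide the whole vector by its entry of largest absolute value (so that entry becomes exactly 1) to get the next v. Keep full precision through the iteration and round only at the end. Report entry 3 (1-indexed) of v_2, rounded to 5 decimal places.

0.72700

Lv0 = (30.000000, 53.000000, 39.000000); divide by 53.000000 → v1 = (0.566038, 1.000000, 0.735849)
Lv1 = (8.037736, 12.716981, 9.245283); divide by 12.716981 → v2 = (0.632047, 1.000000, 0.727003)
Requested entry of v2: 490/674 = 0.72700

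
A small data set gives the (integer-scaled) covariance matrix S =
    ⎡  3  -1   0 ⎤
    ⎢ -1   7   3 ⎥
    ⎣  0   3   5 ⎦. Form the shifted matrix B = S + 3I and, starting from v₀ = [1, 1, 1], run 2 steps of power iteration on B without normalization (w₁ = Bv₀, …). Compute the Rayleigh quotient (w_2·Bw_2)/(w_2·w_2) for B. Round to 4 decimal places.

B = S + 3I has rows (6, -1, 0); (-1, 10, 3); (0, 3, 8)
w1 = Bv₀ = (6·1 + (-1)·1 + 0·1; (-1)·1 + 10·1 + 3·1; 0·1 + 3·1 + 8·1) = (5, 12, 11)
w2 = Bw1 = (6·5 + (-1)·12 + 0·11; (-1)·5 + 10·12 + 3·11; 0·5 + 3·12 + 8·11) = (18, 148, 124)
Bw2 = (-40, 1834, 1436)
w2·Bw2 = 448776; w2·w2 = 37604; μ ≈ 448776/37604 = 11.9343

11.9343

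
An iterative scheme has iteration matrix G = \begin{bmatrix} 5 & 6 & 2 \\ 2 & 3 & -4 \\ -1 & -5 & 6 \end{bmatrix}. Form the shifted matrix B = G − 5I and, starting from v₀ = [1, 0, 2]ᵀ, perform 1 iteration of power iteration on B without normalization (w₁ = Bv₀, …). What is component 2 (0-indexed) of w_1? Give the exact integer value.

1

B = G − 5I has rows (0, 6, 2); (2, -2, -4); (-1, -5, 1)
w1 = Bv₀ = (4, -6, 1)
Requested component of w1: 1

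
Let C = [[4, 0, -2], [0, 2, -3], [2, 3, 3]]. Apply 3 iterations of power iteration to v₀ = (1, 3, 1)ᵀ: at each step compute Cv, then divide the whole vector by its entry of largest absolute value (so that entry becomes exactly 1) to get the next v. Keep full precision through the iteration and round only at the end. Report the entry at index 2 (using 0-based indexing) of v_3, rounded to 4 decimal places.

-0.0717

Cv0 = (2.00000, 3.00000, 14.00000); divide by 14.00000 → v1 = (0.14286, 0.21429, 1.00000)
Cv1 = (-1.42857, -2.57143, 3.92857); divide by 3.92857 → v2 = (-0.36364, -0.65455, 1.00000)
Cv2 = (-3.45455, -4.30909, 0.30909); divide by -4.30909 → v3 = (0.80169, 1.00000, -0.07173)
Requested entry of v3: 17/-237 = -0.0717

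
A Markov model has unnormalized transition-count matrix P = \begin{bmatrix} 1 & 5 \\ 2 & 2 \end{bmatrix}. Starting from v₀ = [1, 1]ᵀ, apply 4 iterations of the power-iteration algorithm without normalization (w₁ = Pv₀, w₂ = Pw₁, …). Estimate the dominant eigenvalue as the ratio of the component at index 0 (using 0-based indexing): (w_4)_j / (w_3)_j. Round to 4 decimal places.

w1 = Pv₀ = (1·1 + 5·1; 2·1 + 2·1) = (6, 4)
w2 = Pw1 = (1·6 + 5·4; 2·6 + 2·4) = (26, 20)
w3 = Pw2 = (126, 92)
w4 = Pw3 = (586, 436)
Ratio at component: 586 / 126 = 4.6508

4.6508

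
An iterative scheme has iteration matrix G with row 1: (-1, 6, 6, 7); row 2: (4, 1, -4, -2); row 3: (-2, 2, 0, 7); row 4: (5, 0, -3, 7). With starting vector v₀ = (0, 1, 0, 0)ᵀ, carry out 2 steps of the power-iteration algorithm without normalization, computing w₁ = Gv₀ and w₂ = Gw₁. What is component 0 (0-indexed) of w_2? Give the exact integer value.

12

w1 = Gv₀ = (6, 1, 2, 0)
w2 = Gw1 = (12, 17, -10, 24)
The requested component of w2 is 12.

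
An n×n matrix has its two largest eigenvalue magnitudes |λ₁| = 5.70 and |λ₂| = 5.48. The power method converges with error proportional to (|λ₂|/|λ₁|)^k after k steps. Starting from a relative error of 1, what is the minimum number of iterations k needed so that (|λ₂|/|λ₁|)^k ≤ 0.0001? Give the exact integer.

|λ₂/λ₁| = 5.48/5.70 = 0.96140
Need k ≥ ln(0.0001) / ln(0.96140) = -9.2103 / -0.0394 ≈ 233.996
Smallest integer k satisfying the bound: 234

234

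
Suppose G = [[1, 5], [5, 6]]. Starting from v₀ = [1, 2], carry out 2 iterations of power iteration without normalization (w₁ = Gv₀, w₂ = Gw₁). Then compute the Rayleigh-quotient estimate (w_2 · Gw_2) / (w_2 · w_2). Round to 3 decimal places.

w1 = Gv₀ = (1·1 + 5·2; 5·1 + 6·2) = (11, 17)
w2 = Gw1 = (1·11 + 5·17; 5·11 + 6·17) = (96, 157)
Gw2 = (881, 1422)
w2·Gw2 = 96·881 + 157·1422 = 307830; w2·w2 = 96·96 + 157·157 = 33865
λ ≈ 307830/33865 = 9.090

9.090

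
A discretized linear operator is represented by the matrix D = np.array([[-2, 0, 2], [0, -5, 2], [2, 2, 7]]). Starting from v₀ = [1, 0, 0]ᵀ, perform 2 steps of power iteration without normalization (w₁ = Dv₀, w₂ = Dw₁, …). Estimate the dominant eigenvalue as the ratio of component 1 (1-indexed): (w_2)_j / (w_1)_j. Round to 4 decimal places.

w1 = Dv₀ = ((-2)·1 + 0·0 + 2·0; 0·1 + (-5)·0 + 2·0; 2·1 + 2·0 + 7·0) = (-2, 0, 2)
w2 = Dw1 = ((-2)·(-2) + 0·0 + 2·2; 0·(-2) + (-5)·0 + 2·2; 2·(-2) + 2·0 + 7·2) = (8, 4, 10)
Ratio at component: 8 / -2 = -4.0000

λ ≈ -4.0000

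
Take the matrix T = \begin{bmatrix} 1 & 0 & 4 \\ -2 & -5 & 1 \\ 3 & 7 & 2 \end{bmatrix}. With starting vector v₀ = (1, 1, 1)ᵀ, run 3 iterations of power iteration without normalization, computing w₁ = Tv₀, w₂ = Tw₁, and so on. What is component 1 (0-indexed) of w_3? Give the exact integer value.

w1 = Tv₀ = (5, -6, 12)
w2 = Tw1 = (53, 32, -3)
w3 = Tw2 = (41, -269, 377)
The requested component of w3 is -269.

-269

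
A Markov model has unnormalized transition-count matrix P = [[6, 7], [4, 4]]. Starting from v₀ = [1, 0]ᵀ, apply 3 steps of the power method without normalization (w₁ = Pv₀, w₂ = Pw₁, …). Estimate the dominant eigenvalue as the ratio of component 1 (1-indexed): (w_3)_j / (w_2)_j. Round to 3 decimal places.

λ ≈ 10.375

w1 = Pv₀ = (6, 4)
w2 = Pw1 = (64, 40)
w3 = Pw2 = (664, 416)
Ratio at component: 664 / 64 = 10.375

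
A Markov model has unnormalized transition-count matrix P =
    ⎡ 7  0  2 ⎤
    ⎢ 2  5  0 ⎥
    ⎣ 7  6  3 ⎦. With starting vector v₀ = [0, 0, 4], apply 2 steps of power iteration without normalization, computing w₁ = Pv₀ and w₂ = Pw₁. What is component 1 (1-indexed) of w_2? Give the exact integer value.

80

w1 = Pv₀ = (8, 0, 12)
w2 = Pw1 = (80, 16, 92)
The requested component of w2 is 80.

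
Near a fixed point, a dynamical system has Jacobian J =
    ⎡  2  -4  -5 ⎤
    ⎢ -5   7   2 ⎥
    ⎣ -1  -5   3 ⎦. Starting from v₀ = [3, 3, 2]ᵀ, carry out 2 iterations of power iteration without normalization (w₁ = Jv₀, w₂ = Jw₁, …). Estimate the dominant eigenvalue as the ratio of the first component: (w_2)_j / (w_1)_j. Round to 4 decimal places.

λ ≈ 0.7500

w1 = Jv₀ = (2·3 + (-4)·3 + (-5)·2; (-5)·3 + 7·3 + 2·2; (-1)·3 + (-5)·3 + 3·2) = (-16, 10, -12)
w2 = Jw1 = (2·(-16) + (-4)·10 + (-5)·(-12); (-5)·(-16) + 7·10 + 2·(-12); (-1)·(-16) + (-5)·10 + 3·(-12)) = (-12, 126, -70)
Ratio at component: -12 / -16 = 0.7500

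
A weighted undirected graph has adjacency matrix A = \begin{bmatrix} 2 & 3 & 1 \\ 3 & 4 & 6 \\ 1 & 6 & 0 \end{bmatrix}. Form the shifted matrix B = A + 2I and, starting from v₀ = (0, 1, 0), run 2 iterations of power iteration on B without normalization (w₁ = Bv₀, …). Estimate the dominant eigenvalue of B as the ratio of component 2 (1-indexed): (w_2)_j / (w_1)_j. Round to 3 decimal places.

13.500

B = A + 2I has rows (4, 3, 1); (3, 6, 6); (1, 6, 2)
w1 = Bv₀ = (4·0 + 3·1 + 1·0; 3·0 + 6·1 + 6·0; 1·0 + 6·1 + 2·0) = (3, 6, 6)
w2 = Bw1 = (4·3 + 3·6 + 1·6; 3·3 + 6·6 + 6·6; 1·3 + 6·6 + 2·6) = (36, 81, 51)
Ratio: 81/6 = 13.500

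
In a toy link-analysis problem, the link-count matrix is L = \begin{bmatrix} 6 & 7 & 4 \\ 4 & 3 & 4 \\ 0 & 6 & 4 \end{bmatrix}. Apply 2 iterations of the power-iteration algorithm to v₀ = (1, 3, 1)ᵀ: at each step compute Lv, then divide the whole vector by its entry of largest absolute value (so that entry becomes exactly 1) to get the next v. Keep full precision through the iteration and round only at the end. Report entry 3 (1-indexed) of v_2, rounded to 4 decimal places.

Lv0 = (31.00000, 17.00000, 22.00000); divide by 31.00000 → v1 = (1.00000, 0.54839, 0.70968)
Lv1 = (12.67742, 8.48387, 6.12903); divide by 12.67742 → v2 = (1.00000, 0.66921, 0.48346)
Requested entry of v2: 190/393 = 0.4835

0.4835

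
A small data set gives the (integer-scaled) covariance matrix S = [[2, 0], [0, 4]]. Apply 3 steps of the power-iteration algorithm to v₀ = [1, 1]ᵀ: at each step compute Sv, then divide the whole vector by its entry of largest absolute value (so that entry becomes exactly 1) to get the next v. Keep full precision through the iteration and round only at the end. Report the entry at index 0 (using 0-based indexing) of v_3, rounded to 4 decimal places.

Sv0 = (2.00000, 4.00000); divide by 4.00000 → v1 = (0.50000, 1.00000)
Sv1 = (1.00000, 4.00000); divide by 4.00000 → v2 = (0.25000, 1.00000)
Sv2 = (0.50000, 4.00000); divide by 4.00000 → v3 = (0.12500, 1.00000)
Requested entry of v3: 8/64 = 0.1250

0.1250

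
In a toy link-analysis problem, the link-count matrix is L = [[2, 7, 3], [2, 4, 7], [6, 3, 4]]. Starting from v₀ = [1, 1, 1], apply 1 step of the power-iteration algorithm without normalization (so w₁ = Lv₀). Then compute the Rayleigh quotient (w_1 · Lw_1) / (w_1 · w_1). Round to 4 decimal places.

w1 = Lv₀ = (2·1 + 7·1 + 3·1; 2·1 + 4·1 + 7·1; 6·1 + 3·1 + 4·1) = (12, 13, 13)
Lw1 = (154, 167, 163)
w1·Lw1 = 12·154 + 13·167 + 13·163 = 6138; w1·w1 = 12·12 + 13·13 + 13·13 = 482
λ ≈ 6138/482 = 12.7344

λ ≈ 12.7344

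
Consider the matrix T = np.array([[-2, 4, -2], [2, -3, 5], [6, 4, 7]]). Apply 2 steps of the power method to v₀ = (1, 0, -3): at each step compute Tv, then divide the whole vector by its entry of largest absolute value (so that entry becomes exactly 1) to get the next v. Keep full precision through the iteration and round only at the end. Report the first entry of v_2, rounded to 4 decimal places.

Tv0 = (4.00000, -13.00000, -15.00000); divide by -15.00000 → v1 = (-0.26667, 0.86667, 1.00000)
Tv1 = (2.00000, 1.86667, 8.86667); divide by 8.86667 → v2 = (0.22556, 0.21053, 1.00000)
Requested entry of v2: -30/-133 = 0.2256

0.2256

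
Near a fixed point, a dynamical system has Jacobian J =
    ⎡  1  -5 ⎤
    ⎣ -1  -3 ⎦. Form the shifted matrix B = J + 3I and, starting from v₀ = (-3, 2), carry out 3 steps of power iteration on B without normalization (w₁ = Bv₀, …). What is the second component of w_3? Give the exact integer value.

103

B = J + 3I has rows (4, -5); (-1, 0)
w1 = Bv₀ = (-22, 3)
w2 = Bw1 = (-103, 22)
w3 = Bw2 = (-522, 103)
Requested component of w3: 103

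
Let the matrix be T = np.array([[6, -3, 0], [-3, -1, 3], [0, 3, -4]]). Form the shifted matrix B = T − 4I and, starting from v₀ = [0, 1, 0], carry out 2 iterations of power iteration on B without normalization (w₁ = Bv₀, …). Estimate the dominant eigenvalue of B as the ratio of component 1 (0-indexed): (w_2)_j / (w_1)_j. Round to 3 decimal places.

μ ≈ -8.600

B = T − 4I has rows (2, -3, 0); (-3, -5, 3); (0, 3, -8)
w1 = Bv₀ = (2·0 + (-3)·1 + 0·0; (-3)·0 + (-5)·1 + 3·0; 0·0 + 3·1 + (-8)·0) = (-3, -5, 3)
w2 = Bw1 = (2·(-3) + (-3)·(-5) + 0·3; (-3)·(-3) + (-5)·(-5) + 3·3; 0·(-3) + 3·(-5) + (-8)·3) = (9, 43, -39)
Ratio: 43/-5 = -8.600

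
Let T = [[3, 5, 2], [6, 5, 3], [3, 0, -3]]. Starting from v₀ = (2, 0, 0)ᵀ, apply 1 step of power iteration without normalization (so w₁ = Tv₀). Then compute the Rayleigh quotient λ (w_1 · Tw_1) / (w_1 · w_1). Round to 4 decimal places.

8.8333

w1 = Tv₀ = (3·2 + 5·0 + 2·0; 6·2 + 5·0 + 3·0; 3·2 + 0·0 + (-3)·0) = (6, 12, 6)
Tw1 = (90, 114, 0)
w1·Tw1 = 6·90 + 12·114 + 6·0 = 1908; w1·w1 = 6·6 + 12·12 + 6·6 = 216
λ ≈ 1908/216 = 8.8333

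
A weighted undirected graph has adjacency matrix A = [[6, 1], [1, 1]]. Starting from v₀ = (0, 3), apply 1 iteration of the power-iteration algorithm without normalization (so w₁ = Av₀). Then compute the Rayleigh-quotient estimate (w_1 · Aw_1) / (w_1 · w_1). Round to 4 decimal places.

w1 = Av₀ = (3, 3)
Aw1 = (21, 6)
w1·Aw1 = 3·21 + 3·6 = 81; w1·w1 = 3·3 + 3·3 = 18
λ ≈ 81/18 = 4.5000

4.5000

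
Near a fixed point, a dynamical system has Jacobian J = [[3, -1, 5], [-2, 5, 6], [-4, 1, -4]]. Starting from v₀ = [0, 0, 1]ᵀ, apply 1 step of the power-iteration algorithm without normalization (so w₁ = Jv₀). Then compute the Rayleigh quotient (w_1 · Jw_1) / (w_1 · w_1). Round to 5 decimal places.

w1 = Jv₀ = (3·0 + (-1)·0 + 5·1; (-2)·0 + 5·0 + 6·1; (-4)·0 + 1·0 + (-4)·1) = (5, 6, -4)
Jw1 = (-11, -4, 2)
w1·Jw1 = 5·(-11) + 6·(-4) + (-4)·2 = -87; w1·w1 = 5·5 + 6·6 + (-4)·(-4) = 77
λ ≈ -87/77 = -1.12987

λ ≈ -1.12987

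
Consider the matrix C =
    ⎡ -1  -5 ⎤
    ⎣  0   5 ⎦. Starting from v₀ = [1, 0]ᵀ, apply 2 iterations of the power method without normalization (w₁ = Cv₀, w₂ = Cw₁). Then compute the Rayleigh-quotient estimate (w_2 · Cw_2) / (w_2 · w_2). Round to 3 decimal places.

w1 = Cv₀ = (-1, 0)
w2 = Cw1 = (1, 0)
Cw2 = (-1, 0)
w2·Cw2 = 1·(-1) + 0·0 = -1; w2·w2 = 1·1 + 0·0 = 1
λ ≈ -1/1 = -1.000

λ ≈ -1.000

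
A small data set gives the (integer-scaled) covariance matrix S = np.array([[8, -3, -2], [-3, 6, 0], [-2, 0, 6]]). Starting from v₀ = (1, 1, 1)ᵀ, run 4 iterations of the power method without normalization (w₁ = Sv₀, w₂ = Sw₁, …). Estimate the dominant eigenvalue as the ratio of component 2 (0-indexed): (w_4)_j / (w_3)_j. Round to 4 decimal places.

w1 = Sv₀ = (8·1 + (-3)·1 + (-2)·1; (-3)·1 + 6·1 + 0·1; (-2)·1 + 0·1 + 6·1) = (3, 3, 4)
w2 = Sw1 = (8·3 + (-3)·3 + (-2)·4; (-3)·3 + 6·3 + 0·4; (-2)·3 + 0·3 + 6·4) = (7, 9, 18)
w3 = Sw2 = (-7, 33, 94)
w4 = Sw3 = (-343, 219, 578)
Ratio at component: 578 / 94 = 6.1489

λ ≈ 6.1489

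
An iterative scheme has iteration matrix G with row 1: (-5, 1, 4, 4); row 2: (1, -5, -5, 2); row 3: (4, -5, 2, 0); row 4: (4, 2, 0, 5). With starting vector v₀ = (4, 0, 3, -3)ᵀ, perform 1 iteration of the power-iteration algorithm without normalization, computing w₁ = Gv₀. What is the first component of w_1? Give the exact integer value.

-20

w1 = Gv₀ = (-20, -17, 22, 1)
The requested component of w1 is -20.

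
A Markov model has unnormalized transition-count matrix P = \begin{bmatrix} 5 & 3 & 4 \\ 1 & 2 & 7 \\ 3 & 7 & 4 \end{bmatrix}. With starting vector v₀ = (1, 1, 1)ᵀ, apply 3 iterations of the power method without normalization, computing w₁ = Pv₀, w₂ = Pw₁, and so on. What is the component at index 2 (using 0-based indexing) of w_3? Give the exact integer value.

w1 = Pv₀ = (12, 10, 14)
w2 = Pw1 = (146, 130, 162)
w3 = Pw2 = (1768, 1540, 1996)
The requested component of w3 is 1996.

1996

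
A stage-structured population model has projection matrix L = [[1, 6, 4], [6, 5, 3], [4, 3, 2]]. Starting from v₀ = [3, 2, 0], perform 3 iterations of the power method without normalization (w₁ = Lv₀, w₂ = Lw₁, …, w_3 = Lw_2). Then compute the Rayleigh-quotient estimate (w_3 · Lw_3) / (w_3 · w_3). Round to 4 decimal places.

λ ≈ 11.7019

w1 = Lv₀ = (15, 28, 18)
w2 = Lw1 = (255, 284, 180)
w3 = Lw2 = (2679, 3490, 2232)
Lw3 = (32547, 40220, 25650)
w3·Lw3 = 2679·32547 + 3490·40220 + 2232·25650 = 284812013; w3·w3 = 2679·2679 + 3490·3490 + 2232·2232 = 24338965
λ ≈ 284812013/24338965 = 11.7019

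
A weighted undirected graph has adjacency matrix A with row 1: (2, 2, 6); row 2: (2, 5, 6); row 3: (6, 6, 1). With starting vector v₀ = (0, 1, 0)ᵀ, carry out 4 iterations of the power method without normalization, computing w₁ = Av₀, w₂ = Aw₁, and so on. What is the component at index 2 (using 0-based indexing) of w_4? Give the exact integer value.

w1 = Av₀ = (2·0 + 2·1 + 6·0; 2·0 + 5·1 + 6·0; 6·0 + 6·1 + 1·0) = (2, 5, 6)
w2 = Aw1 = (2·2 + 2·5 + 6·6; 2·2 + 5·5 + 6·6; 6·2 + 6·5 + 1·6) = (50, 65, 48)
w3 = Aw2 = (518, 713, 738)
w4 = Aw3 = (6890, 9029, 8124)
The requested component of w4 is 8124.

8124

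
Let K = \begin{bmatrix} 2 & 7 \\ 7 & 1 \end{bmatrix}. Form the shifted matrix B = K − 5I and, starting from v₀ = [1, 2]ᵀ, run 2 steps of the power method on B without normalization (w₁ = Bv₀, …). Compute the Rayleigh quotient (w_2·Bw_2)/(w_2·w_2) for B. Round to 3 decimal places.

μ ≈ -9.362

B = K − 5I has rows (-3, 7); (7, -4)
w1 = Bv₀ = ((-3)·1 + 7·2; 7·1 + (-4)·2) = (11, -1)
w2 = Bw1 = ((-3)·11 + 7·(-1); 7·11 + (-4)·(-1)) = (-40, 81)
Bw2 = (687, -604)
w2·Bw2 = -76404; w2·w2 = 8161; μ ≈ -76404/8161 = -9.362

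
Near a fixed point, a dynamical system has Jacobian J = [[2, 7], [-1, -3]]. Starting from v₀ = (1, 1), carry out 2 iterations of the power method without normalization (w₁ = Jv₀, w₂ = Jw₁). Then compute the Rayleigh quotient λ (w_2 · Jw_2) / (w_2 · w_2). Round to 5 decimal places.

w1 = Jv₀ = (9, -4)
w2 = Jw1 = (-10, 3)
Jw2 = (1, 1)
w2·Jw2 = (-10)·1 + 3·1 = -7; w2·w2 = (-10)·(-10) + 3·3 = 109
λ ≈ -7/109 = -0.06422

λ ≈ -0.06422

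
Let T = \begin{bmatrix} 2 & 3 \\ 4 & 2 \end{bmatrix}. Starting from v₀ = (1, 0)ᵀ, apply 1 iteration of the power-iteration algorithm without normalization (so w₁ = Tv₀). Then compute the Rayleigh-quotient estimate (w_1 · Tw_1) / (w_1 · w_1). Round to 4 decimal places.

w1 = Tv₀ = (2·1 + 3·0; 4·1 + 2·0) = (2, 4)
Tw1 = (16, 16)
w1·Tw1 = 2·16 + 4·16 = 96; w1·w1 = 2·2 + 4·4 = 20
λ ≈ 96/20 = 4.8000

λ ≈ 4.8000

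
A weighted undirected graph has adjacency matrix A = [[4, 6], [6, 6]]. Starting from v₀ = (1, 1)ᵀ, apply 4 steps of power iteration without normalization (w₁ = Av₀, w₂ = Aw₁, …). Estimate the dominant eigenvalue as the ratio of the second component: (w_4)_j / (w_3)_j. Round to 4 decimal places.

11.0820

w1 = Av₀ = (10, 12)
w2 = Aw1 = (112, 132)
w3 = Aw2 = (1240, 1464)
w4 = Aw3 = (13744, 16224)
Ratio at component: 16224 / 1464 = 11.0820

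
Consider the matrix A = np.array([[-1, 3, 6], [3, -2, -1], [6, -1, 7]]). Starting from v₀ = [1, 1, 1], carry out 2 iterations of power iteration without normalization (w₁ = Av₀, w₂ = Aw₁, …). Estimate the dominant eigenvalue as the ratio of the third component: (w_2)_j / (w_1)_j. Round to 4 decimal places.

w1 = Av₀ = ((-1)·1 + 3·1 + 6·1; 3·1 + (-2)·1 + (-1)·1; 6·1 + (-1)·1 + 7·1) = (8, 0, 12)
w2 = Aw1 = ((-1)·8 + 3·0 + 6·12; 3·8 + (-2)·0 + (-1)·12; 6·8 + (-1)·0 + 7·12) = (64, 12, 132)
Ratio at component: 132 / 12 = 11.0000

11.0000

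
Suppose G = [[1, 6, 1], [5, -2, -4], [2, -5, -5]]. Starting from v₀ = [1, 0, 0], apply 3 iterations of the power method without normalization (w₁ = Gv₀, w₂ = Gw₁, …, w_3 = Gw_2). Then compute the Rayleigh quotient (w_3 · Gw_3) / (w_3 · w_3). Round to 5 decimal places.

-9.32956

w1 = Gv₀ = (1·1 + 6·0 + 1·0; 5·1 + (-2)·0 + (-4)·0; 2·1 + (-5)·0 + (-5)·0) = (1, 5, 2)
w2 = Gw1 = (1·1 + 6·5 + 1·2; 5·1 + (-2)·5 + (-4)·2; 2·1 + (-5)·5 + (-5)·2) = (33, -13, -33)
w3 = Gw2 = (-78, 323, 296)
Gw3 = (2156, -2220, -3251)
w3·Gw3 = (-78)·2156 + 323·(-2220) + 296·(-3251) = -1847524; w3·w3 = (-78)·(-78) + 323·323 + 296·296 = 198029
λ ≈ -1847524/198029 = -9.32956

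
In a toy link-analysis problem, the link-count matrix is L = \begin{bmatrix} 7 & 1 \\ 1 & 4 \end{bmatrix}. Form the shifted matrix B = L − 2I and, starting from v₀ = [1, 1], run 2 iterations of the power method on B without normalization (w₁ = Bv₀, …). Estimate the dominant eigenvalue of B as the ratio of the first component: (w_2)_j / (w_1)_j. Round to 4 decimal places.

μ ≈ 5.5000

B = L − 2I has rows (5, 1); (1, 2)
w1 = Bv₀ = (5·1 + 1·1; 1·1 + 2·1) = (6, 3)
w2 = Bw1 = (5·6 + 1·3; 1·6 + 2·3) = (33, 12)
Ratio: 33/6 = 5.5000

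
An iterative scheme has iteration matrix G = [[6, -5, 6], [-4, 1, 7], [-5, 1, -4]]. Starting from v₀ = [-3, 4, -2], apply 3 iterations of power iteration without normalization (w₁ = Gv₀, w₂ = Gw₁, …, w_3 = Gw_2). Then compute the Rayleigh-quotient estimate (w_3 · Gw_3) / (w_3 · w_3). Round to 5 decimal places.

λ ≈ 8.47941

w1 = Gv₀ = (-50, 2, 27)
w2 = Gw1 = (-148, 391, 144)
w3 = Gw2 = (-1979, 1991, 555)
Gw3 = (-18499, 13792, 9666)
w3·Gw3 = (-1979)·(-18499) + 1991·13792 + 555·9666 = 69434023; w3·w3 = (-1979)·(-1979) + 1991·1991 + 555·555 = 8188547
λ ≈ 69434023/8188547 = 8.47941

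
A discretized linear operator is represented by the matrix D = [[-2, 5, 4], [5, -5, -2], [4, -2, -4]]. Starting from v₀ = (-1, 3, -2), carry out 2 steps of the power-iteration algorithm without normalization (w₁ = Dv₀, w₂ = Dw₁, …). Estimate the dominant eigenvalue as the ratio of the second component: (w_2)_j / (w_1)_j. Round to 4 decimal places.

w1 = Dv₀ = ((-2)·(-1) + 5·3 + 4·(-2); 5·(-1) + (-5)·3 + (-2)·(-2); 4·(-1) + (-2)·3 + (-4)·(-2)) = (9, -16, -2)
w2 = Dw1 = ((-2)·9 + 5·(-16) + 4·(-2); 5·9 + (-5)·(-16) + (-2)·(-2); 4·9 + (-2)·(-16) + (-4)·(-2)) = (-106, 129, 76)
Ratio at component: 129 / -16 = -8.0625

λ ≈ -8.0625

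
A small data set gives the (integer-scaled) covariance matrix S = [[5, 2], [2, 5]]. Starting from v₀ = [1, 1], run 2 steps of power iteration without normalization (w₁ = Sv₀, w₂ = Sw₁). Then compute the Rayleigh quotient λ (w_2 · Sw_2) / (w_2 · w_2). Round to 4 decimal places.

λ ≈ 7.0000

w1 = Sv₀ = (7, 7)
w2 = Sw1 = (49, 49)
Sw2 = (343, 343)
w2·Sw2 = 49·343 + 49·343 = 33614; w2·w2 = 49·49 + 49·49 = 4802
λ ≈ 33614/4802 = 7.0000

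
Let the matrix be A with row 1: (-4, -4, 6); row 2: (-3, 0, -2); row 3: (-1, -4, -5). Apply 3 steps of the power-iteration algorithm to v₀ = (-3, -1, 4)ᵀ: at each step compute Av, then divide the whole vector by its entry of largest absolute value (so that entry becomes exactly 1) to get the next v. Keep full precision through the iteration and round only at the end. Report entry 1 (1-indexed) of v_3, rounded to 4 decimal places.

Av0 = (40.00000, 1.00000, -13.00000); divide by 40.00000 → v1 = (1.00000, 0.02500, -0.32500)
Av1 = (-6.05000, -2.35000, 0.52500); divide by -6.05000 → v2 = (1.00000, 0.38843, -0.08678)
Av2 = (-6.07438, -2.82645, -2.11983); divide by -6.07438 → v3 = (1.00000, 0.46531, 0.34898)
Requested entry of v3: 1470/1470 = 1.0000

1.0000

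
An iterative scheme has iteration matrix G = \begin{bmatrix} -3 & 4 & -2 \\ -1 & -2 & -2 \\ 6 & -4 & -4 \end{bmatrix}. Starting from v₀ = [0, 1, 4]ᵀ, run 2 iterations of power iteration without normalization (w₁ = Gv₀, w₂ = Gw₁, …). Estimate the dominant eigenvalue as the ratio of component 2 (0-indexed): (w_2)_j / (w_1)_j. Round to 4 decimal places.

λ ≈ -4.8000

w1 = Gv₀ = ((-3)·0 + 4·1 + (-2)·4; (-1)·0 + (-2)·1 + (-2)·4; 6·0 + (-4)·1 + (-4)·4) = (-4, -10, -20)
w2 = Gw1 = ((-3)·(-4) + 4·(-10) + (-2)·(-20); (-1)·(-4) + (-2)·(-10) + (-2)·(-20); 6·(-4) + (-4)·(-10) + (-4)·(-20)) = (12, 64, 96)
Ratio at component: 96 / -20 = -4.8000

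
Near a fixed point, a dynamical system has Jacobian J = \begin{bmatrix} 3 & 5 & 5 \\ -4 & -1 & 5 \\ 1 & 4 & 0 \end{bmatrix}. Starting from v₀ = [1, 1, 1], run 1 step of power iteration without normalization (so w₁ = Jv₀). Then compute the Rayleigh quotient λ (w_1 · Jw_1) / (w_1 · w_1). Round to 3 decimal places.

4.624

w1 = Jv₀ = (13, 0, 5)
Jw1 = (64, -27, 13)
w1·Jw1 = 13·64 + 0·(-27) + 5·13 = 897; w1·w1 = 13·13 + 0·0 + 5·5 = 194
λ ≈ 897/194 = 4.624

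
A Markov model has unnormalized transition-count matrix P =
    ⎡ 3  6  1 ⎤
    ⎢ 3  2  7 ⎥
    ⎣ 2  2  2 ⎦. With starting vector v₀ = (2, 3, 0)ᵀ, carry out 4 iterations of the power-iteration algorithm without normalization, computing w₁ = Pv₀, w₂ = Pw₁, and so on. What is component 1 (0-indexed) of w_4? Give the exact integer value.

w1 = Pv₀ = (3·2 + 6·3 + 1·0; 3·2 + 2·3 + 7·0; 2·2 + 2·3 + 2·0) = (24, 12, 10)
w2 = Pw1 = (3·24 + 6·12 + 1·10; 3·24 + 2·12 + 7·10; 2·24 + 2·12 + 2·10) = (154, 166, 92)
w3 = Pw2 = (1550, 1438, 824)
w4 = Pw3 = (14102, 13294, 7624)
The requested component of w4 is 13294.

13294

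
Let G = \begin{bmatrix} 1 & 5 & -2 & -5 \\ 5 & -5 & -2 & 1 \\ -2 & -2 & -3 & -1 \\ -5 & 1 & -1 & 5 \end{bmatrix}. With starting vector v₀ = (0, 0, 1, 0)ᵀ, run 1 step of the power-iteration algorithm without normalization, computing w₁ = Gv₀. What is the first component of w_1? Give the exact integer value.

w1 = Gv₀ = (1·0 + 5·0 + (-2)·1 + (-5)·0; 5·0 + (-5)·0 + (-2)·1 + 1·0; (-2)·0 + (-2)·0 + (-3)·1 + (-1)·0; (-5)·0 + 1·0 + (-1)·1 + 5·0) = (-2, -2, -3, -1)
The requested component of w1 is -2.

-2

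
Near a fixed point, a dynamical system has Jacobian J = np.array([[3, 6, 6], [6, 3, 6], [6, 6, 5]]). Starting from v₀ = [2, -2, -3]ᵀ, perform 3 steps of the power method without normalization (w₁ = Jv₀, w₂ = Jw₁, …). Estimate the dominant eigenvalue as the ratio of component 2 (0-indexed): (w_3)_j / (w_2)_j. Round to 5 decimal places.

w1 = Jv₀ = (-24, -12, -15)
w2 = Jw1 = (-234, -270, -291)
w3 = Jw2 = (-4068, -3960, -4479)
Ratio at component: -4479 / -291 = 15.39175

λ ≈ 15.39175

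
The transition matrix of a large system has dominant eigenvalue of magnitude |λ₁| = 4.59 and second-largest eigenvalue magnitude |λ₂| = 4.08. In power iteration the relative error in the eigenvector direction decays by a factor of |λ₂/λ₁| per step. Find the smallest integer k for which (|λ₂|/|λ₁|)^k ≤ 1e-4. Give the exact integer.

79

|λ₂/λ₁| = 4.08/4.59 = 0.88889
Need k ≥ ln(1e-4) / ln(0.88889) = -9.2103 / -0.1178 ≈ 78.198
Smallest integer k satisfying the bound: 79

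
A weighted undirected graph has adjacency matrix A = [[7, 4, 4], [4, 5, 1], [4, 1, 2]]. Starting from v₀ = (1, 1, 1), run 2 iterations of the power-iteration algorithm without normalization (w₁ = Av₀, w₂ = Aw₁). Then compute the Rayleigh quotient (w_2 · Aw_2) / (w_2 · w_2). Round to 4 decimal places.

11.6411

w1 = Av₀ = (7·1 + 4·1 + 4·1; 4·1 + 5·1 + 1·1; 4·1 + 1·1 + 2·1) = (15, 10, 7)
w2 = Aw1 = (7·15 + 4·10 + 4·7; 4·15 + 5·10 + 1·7; 4·15 + 1·10 + 2·7) = (173, 117, 84)
Aw2 = (2015, 1361, 977)
w2·Aw2 = 173·2015 + 117·1361 + 84·977 = 589900; w2·w2 = 173·173 + 117·117 + 84·84 = 50674
λ ≈ 589900/50674 = 11.6411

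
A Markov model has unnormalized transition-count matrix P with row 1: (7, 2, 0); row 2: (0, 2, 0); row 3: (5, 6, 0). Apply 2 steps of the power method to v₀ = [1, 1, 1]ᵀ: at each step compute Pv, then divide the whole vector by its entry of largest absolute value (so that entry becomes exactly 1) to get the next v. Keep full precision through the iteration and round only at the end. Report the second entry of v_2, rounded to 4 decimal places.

0.0597

Pv0 = (9.00000, 2.00000, 11.00000); divide by 11.00000 → v1 = (0.81818, 0.18182, 1.00000)
Pv1 = (6.09091, 0.36364, 5.18182); divide by 6.09091 → v2 = (1.00000, 0.05970, 0.85075)
Requested entry of v2: 4/67 = 0.0597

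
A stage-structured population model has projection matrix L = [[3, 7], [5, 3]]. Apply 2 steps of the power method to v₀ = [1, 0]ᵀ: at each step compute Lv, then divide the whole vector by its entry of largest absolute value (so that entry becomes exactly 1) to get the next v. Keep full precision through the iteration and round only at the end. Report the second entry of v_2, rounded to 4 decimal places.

Lv0 = (3.00000, 5.00000); divide by 5.00000 → v1 = (0.60000, 1.00000)
Lv1 = (8.80000, 6.00000); divide by 8.80000 → v2 = (1.00000, 0.68182)
Requested entry of v2: 30/44 = 0.6818

0.6818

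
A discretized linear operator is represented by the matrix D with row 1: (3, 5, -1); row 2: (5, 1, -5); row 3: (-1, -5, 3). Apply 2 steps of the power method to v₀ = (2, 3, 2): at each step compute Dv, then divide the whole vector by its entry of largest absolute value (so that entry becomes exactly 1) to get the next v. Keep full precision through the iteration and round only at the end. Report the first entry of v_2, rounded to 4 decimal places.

0.5425

Dv0 = (19.00000, 3.00000, -11.00000); divide by 19.00000 → v1 = (1.00000, 0.15789, -0.57895)
Dv1 = (4.36842, 8.05263, -3.52632); divide by 8.05263 → v2 = (0.54248, 1.00000, -0.43791)
Requested entry of v2: 83/153 = 0.5425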